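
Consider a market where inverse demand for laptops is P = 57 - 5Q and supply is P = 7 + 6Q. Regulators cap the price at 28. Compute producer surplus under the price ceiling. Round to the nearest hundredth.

Free-market equilibrium: 57 - 5Q = 7 + 6Q gives Q* = 4.5455, P* = 34.2727.
At P = 28, sellers supply (28 - 7)/6 = 3.5 while buyers want more, so the quantity traded is 3.5 at price 28.
PS is the triangle above supply below 28: (1/2)(3.5)(28 - 7) = 36.75.

36.75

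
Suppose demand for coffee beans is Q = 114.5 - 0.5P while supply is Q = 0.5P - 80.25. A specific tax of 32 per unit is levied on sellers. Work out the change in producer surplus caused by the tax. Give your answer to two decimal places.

Rewriting demand in inverse form: P = 229 - 2Q.
Rewriting supply in inverse form: P = 160.5 + 2Q.
Without the tax, 229 - 2Q = 160.5 + 2Q so Q* = 17.125 and P* = 194.75.
With the tax, sellers need 32 more per unit: 229 - 2Q = 160.5 + 2Q + 32, so Q_t = 9.125. Buyers pay P_b = 210.75; sellers receive P_s = P_b - 32 = 178.75.
PS falls from (1/2)(17.125)(34.25) = 293.2656 to (1/2)(9.125)(18.25) = 83.2656, a change of -210.

-210.00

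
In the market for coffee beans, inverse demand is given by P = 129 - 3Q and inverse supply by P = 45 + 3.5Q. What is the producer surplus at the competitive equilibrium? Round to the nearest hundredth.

292.26

Set 129 - 3Q = 45 + 3.5Q, which gives 84 = 6.5Q, so Q* = 12.9231 and P* = 129 - 3(12.9231) = 90.2308.
The supply curve's price intercept is 45, so PS = (1/2)(Q*)(P* - 45) = (1/2)(12.9231)(45.2308) = 292.2604.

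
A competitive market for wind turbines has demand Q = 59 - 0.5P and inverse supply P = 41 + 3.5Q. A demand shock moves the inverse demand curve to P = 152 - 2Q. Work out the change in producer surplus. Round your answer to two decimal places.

369.79

Rewriting demand in inverse form: P = 118 - 2Q.
Initial equilibrium: Q_0 = 14, P_0 = 90; CS_0 = (1/2)(14)(28) = 196, PS_0 = (1/2)(14)(49) = 343.
New equilibrium: 152 - 2Q = 41 + 3.5Q gives Q_1 = 20.1818, P_1 = 111.6364; CS_1 = 407.3058, PS_1 = 712.7851.
Change in producer surplus = 712.7851 - 343 = 369.7851.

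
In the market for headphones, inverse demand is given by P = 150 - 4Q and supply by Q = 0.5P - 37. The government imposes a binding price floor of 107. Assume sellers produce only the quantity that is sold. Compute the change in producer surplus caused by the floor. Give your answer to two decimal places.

78.74

Rewriting supply in inverse form: P = 74 + 2Q.
Free-market equilibrium: 150 - 4Q = 74 + 2Q gives Q* = 12.6667, P* = 99.3333.
At P = 107, buyers demand (150 - 107)/4 = 10.75 while sellers would supply more, so the quantity traded is 10.75 at price 107.
PS goes from (1/2)(12.6667)(25.3333) = 160.4444 to 239.1875 (computed as (107 - 74)(10.75) - (1/2)(2)(10.75)^2), a change of 78.7431.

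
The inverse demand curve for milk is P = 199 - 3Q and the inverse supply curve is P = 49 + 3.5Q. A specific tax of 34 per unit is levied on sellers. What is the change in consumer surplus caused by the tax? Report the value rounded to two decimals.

-321.09

Pre-tax equilibrium: 199 - 3Q = 49 + 3.5Q gives Q* = 23.0769, P* = 129.7692.
A tax on sellers shifts supply up by 34: 199 - 3Q = 49 + 3.5Q + 34, so Q_t = 17.8462. Buyers pay P_b = 145.4615; sellers receive P_s = P_b - 34 = 111.4615.
Consumers lose the trapezoid between P* and P_b out to Q_t plus the triangle from Q_t to Q*: change in CS = 477.7278 - 798.8166 = -321.0888.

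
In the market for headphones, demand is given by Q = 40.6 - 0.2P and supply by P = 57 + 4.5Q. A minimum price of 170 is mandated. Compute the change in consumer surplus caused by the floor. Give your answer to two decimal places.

-481.57

Rewriting demand in inverse form: P = 203 - 5Q.
Without the control, 203 - 5Q = 57 + 4.5Q so Q* = 15.3684 and P* = 126.1579.
At P = 170, buyers demand (203 - 170)/5 = 6.6 while sellers would supply more, so the quantity traded is 6.6 at price 170.
CS goes from (1/2)(15.3684)(76.8421) = 590.4709 to 108.9 (computed as (203 - 170)(6.6) - (1/2)(5)(6.6)^2), a change of -481.5709.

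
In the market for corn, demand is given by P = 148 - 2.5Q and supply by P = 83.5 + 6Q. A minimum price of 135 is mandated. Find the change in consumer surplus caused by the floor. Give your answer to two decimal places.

-38.18

Free-market equilibrium: 148 - 2.5Q = 83.5 + 6Q gives Q* = 7.5882, P* = 129.0294.
At P = 135, buyers demand (148 - 135)/2.5 = 5.2 while sellers would supply more, so the quantity traded is 5.2 at price 135.
CS goes from (1/2)(7.5882)(18.9706) = 71.9766 to 33.8 (computed as (148 - 135)(5.2) - (1/2)(2.5)(5.2)^2), a change of -38.1766.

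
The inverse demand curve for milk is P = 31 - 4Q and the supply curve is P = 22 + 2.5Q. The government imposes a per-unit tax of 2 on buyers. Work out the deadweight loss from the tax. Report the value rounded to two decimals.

0.31

Without the tax, 31 - 4Q = 22 + 2.5Q so Q* = 1.3846 and P* = 25.4615.
With the tax, buyers' net willingness to pay falls by 2: (31 - 2) - 4Q = 22 + 2.5Q, so Q_t = 1.0769. Buyers pay P_b = 26.6923; sellers receive P_s = P_b - 2 = 24.6923.
Deadweight loss is the triangle between the curves from Q_t to Q*: (1/2)(1.3846 - 1.0769)(2) = 0.3077.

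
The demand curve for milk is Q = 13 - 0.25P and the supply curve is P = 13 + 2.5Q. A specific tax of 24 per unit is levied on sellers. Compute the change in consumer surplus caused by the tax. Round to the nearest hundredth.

Rewriting demand in inverse form: P = 52 - 4Q.
Pre-tax equilibrium: 52 - 4Q = 13 + 2.5Q gives Q* = 6, P* = 28.
With the tax, sellers need 24 more per unit: 52 - 4Q = 13 + 2.5Q + 24, so Q_t = 2.3077. Buyers pay P_b = 42.7692; sellers receive P_s = P_b - 24 = 18.7692.
CS falls from (1/2)(6)(24) = 72 to (1/2)(2.3077)(9.2308) = 10.6509, a change of -61.3491.

-61.35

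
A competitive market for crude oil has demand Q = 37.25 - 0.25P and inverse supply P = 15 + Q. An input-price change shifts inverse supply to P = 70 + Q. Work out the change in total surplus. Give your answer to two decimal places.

-1171.50

Rewriting demand in inverse form: P = 149 - 4Q.
Initial equilibrium: Q_0 = 26.8, P_0 = 41.8; CS_0 = (1/2)(26.8)(107.2) = 1436.48, PS_0 = (1/2)(26.8)(26.8) = 359.12.
New equilibrium: 149 - 4Q = 70 + Q gives Q_1 = 15.8, P_1 = 85.8; CS_1 = 499.28, PS_1 = 124.82.
Change in total surplus = (499.28 + 124.82) - (1436.48 + 359.12) = -1171.5.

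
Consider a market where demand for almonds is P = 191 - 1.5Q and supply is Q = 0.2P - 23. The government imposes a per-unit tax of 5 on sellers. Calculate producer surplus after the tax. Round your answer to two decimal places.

Rewriting supply in inverse form: P = 115 + 5Q.
Pre-tax equilibrium: 191 - 1.5Q = 115 + 5Q gives Q* = 11.6923, P* = 173.4615.
A tax on sellers shifts supply up by 5: 191 - 1.5Q = 115 + 5Q + 5, so Q_t = 10.9231. Buyers pay P_b = 174.6154; sellers receive P_s = P_b - 5 = 169.6154.
Producer surplus is the triangle above supply below P_s: (1/2)(10.9231)(169.6154 - 115) = 298.284.

298.28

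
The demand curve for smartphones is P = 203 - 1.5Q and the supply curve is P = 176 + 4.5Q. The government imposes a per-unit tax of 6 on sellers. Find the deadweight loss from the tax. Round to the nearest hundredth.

3.00

Without the tax, 203 - 1.5Q = 176 + 4.5Q so Q* = 4.5 and P* = 196.25.
A tax on sellers shifts supply up by 6: 203 - 1.5Q = 176 + 4.5Q + 6, so Q_t = 3.5. Buyers pay P_b = 197.75; sellers receive P_s = P_b - 6 = 191.75.
Deadweight loss is the triangle between the curves from Q_t to Q*: (1/2)(4.5 - 3.5)(6) = 3.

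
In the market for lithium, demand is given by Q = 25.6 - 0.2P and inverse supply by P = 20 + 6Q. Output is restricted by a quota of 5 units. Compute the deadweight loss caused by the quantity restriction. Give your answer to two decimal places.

Rewriting demand in inverse form: P = 128 - 5Q.
Unrestricted equilibrium: Q* = (128 - 20)/(5 + 6) = 9.8182.
At Q = 5 the demand price is 128 - 5(5) = 103 and the supply price is 20 + 6(5) = 50.
DWL = (1/2)(gap between curves at 5) x (Q* - 5) = (1/2)(53)(4.8182) = 127.6818.

127.68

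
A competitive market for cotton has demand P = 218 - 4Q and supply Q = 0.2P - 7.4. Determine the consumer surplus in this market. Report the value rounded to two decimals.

808.91

Rewriting supply in inverse form: P = 37 + 5Q.
Equilibrium: 218 - 4Q = 37 + 5Q, so Q* = 20.1111 and P* = 137.5556.
CS is the area between the demand curve and P* from 0 to Q*: (1/2)(20.1111)(80.4444) = 808.9136.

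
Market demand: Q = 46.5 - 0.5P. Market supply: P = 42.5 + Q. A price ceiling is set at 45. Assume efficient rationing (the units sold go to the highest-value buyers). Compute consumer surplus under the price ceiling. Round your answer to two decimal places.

113.75

Rewriting demand in inverse form: P = 93 - 2Q.
Free-market equilibrium: 93 - 2Q = 42.5 + Q gives Q* = 16.8333, P* = 59.3333.
At the ceiling price 45, quantity supplied is (45 - 42.5)/1 = 2.5; supply is the short side, so Q = 2.5 trades at P = 45.
The demand price at Q = 2.5 is 88. CS is the trapezoid between demand and 45 over [0, 2.5]: (1/2)[(93 - 45) + (88 - 45)](2.5) = 113.75.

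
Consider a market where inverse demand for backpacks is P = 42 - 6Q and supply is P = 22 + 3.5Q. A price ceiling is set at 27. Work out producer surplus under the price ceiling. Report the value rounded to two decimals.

3.57

Free-market equilibrium: 42 - 6Q = 22 + 3.5Q gives Q* = 2.1053, P* = 29.3684.
At the ceiling price 27, quantity supplied is (27 - 22)/3.5 = 1.4286; supply is the short side, so Q = 1.4286 trades at P = 27.
PS is the triangle above supply below 27: (1/2)(1.4286)(27 - 22) = 3.5714.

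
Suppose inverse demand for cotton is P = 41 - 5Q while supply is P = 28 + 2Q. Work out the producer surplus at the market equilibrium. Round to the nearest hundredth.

Equilibrium: 41 - 5Q = 28 + 2Q, so Q* = 1.8571 and P* = 31.7143.
PS is the area between P* and the supply curve from 0 to Q*: (1/2)(1.8571)(3.7143) = 3.449.

3.45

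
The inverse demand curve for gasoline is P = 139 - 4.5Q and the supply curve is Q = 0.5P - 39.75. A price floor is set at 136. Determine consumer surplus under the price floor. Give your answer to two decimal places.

Rewriting supply in inverse form: P = 79.5 + 2Q.
Free-market equilibrium: 139 - 4.5Q = 79.5 + 2Q gives Q* = 9.1538, P* = 97.8077.
At P = 136, buyers demand (139 - 136)/4.5 = 0.6667 while sellers would supply more, so the quantity traded is 0.6667 at price 136.
CS is the triangle under demand above 136: (1/2)(0.6667)(139 - 136) = 1.

1.00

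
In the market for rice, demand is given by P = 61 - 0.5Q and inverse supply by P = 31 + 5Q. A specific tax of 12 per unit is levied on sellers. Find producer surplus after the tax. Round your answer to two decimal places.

26.78

Pre-tax equilibrium: 61 - 0.5Q = 31 + 5Q gives Q* = 5.4545, P* = 58.2727.
With the tax, sellers need 12 more per unit: 61 - 0.5Q = 31 + 5Q + 12, so Q_t = 3.2727. Buyers pay P_b = 59.3636; sellers receive P_s = P_b - 12 = 47.3636.
PS = (1/2)(Q_t)(P_s - 31) = (1/2)(3.2727)(16.3636) = 26.7769.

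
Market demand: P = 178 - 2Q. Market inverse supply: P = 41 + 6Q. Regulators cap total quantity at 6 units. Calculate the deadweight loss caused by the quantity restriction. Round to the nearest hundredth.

495.06

Unrestricted equilibrium: Q* = (178 - 41)/(2 + 6) = 17.125.
At Q = 6 the demand price is 178 - 2(6) = 166 and the supply price is 41 + 6(6) = 77.
Deadweight loss is the triangle between the curves from 6 to 17.125: (1/2)(166 - 77)(17.125 - 6) = 495.0625.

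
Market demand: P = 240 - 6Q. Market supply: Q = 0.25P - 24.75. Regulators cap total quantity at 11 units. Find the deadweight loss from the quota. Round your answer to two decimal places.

Rewriting supply in inverse form: P = 99 + 4Q.
Without the quota, 240 - 6Q = 99 + 4Q gives Q* = 14.1.
At Q = 11 the demand price is 240 - 6(11) = 174 and the supply price is 99 + 4(11) = 143.
Deadweight loss is the triangle between the curves from 11 to 14.1: (1/2)(174 - 143)(14.1 - 11) = 48.05.

48.05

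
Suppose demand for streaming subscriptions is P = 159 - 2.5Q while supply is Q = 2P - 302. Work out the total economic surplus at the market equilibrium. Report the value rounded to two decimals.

Rewriting supply in inverse form: P = 151 + 0.5Q.
Equilibrium: 159 - 2.5Q = 151 + 0.5Q, so Q* = 2.6667 and P* = 152.3333.
Total surplus is the full triangle between the curves from 0 to Q*: (1/2)(2.6667)(159 - 151) = 10.6667.

10.67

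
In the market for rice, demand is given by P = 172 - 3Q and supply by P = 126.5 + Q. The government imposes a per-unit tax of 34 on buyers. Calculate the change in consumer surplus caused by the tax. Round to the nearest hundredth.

-181.69

Without the tax, 172 - 3Q = 126.5 + Q so Q* = 11.375 and P* = 137.875.
A tax on buyers shifts demand down by 34: (172 - 34) - 3Q = 126.5 + Q, so Q_t = 2.875. Buyers pay P_b = 163.375; sellers receive P_s = P_b - 34 = 129.375.
CS falls from (1/2)(11.375)(34.125) = 194.0859 to (1/2)(2.875)(8.625) = 12.3984, a change of -181.6875.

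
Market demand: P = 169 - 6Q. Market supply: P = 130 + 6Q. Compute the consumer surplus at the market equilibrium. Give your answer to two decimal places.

Set 169 - 6Q = 130 + 6Q, which gives 39 = 12Q, so Q* = 3.25 and P* = 169 - 6(3.25) = 149.5.
The demand choke price is 169, so CS = (1/2)(Q*)(169 - P*) = (1/2)(3.25)(19.5) = 31.6875.

31.69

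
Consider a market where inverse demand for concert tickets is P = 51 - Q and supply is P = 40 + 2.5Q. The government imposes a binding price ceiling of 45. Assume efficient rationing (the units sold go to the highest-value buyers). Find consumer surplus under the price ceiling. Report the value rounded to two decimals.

10.00

Without the control, 51 - Q = 40 + 2.5Q so Q* = 3.1429 and P* = 47.8571.
At the ceiling price 45, quantity supplied is (45 - 40)/2.5 = 2; supply is the short side, so Q = 2 trades at P = 45.
The demand price at Q = 2 is 49. CS is the trapezoid between demand and 45 over [0, 2]: (1/2)[(51 - 45) + (49 - 45)](2) = 10.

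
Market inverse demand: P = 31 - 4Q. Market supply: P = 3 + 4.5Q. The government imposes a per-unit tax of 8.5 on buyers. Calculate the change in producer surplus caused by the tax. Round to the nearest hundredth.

-12.57

Pre-tax equilibrium: 31 - 4Q = 3 + 4.5Q gives Q* = 3.2941, P* = 17.8235.
A tax on buyers shifts demand down by 8.5: (31 - 8.5) - 4Q = 3 + 4.5Q, so Q_t = 2.2941. Buyers pay P_b = 21.8235; sellers receive P_s = P_b - 8.5 = 13.3235.
PS falls from (1/2)(3.2941)(14.8235) = 24.4152 to (1/2)(2.2941)(10.3235) = 11.8417, a change of -12.5735.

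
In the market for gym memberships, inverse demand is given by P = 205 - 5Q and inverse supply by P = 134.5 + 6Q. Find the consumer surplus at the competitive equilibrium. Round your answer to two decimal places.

Set 205 - 5Q = 134.5 + 6Q, which gives 70.5 = 11Q, so Q* = 6.4091 and P* = 205 - 5(6.4091) = 172.9545.
Consumer surplus is the triangle under demand above P*: (1/2)(6.4091)(205 - 172.9545) = (1/2)(6.4091)(32.0455) = 102.6911.

102.69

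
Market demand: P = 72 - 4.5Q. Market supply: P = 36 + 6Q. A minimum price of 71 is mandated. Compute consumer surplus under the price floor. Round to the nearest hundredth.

0.11

Without the control, 72 - 4.5Q = 36 + 6Q so Q* = 3.4286 and P* = 56.5714.
At the floor price 71, quantity demanded is (72 - 71)/4.5 = 0.2222; demand is the short side, so Q = 0.2222 trades at P = 71.
CS is the triangle under demand above 71: (1/2)(0.2222)(72 - 71) = 0.1111.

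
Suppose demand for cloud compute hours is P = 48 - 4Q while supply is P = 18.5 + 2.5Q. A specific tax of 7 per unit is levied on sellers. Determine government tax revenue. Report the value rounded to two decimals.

24.23

Without the tax, 48 - 4Q = 18.5 + 2.5Q so Q* = 4.5385 and P* = 29.8462.
A tax on sellers shifts supply up by 7: 48 - 4Q = 18.5 + 2.5Q + 7, so Q_t = 3.4615. Buyers pay P_b = 34.1538; sellers receive P_s = P_b - 7 = 27.1538.
Revenue is the tax times quantity traded: 7 x 3.4615 = 24.2308.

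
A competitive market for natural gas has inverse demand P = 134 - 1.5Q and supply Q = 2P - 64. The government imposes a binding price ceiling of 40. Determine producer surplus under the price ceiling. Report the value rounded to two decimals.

Rewriting supply in inverse form: P = 32 + 0.5Q.
Free-market equilibrium: 134 - 1.5Q = 32 + 0.5Q gives Q* = 51, P* = 57.5.
At P = 40, sellers supply (40 - 32)/0.5 = 16 while buyers want more, so the quantity traded is 16 at price 40.
PS is the triangle above supply below 40: (1/2)(16)(40 - 32) = 64.

64.00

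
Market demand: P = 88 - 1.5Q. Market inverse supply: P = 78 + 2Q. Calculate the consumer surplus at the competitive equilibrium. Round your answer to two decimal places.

6.12

Set 88 - 1.5Q = 78 + 2Q, which gives 10 = 3.5Q, so Q* = 2.8571 and P* = 88 - 1.5(2.8571) = 83.7143.
The demand choke price is 88, so CS = (1/2)(Q*)(88 - P*) = (1/2)(2.8571)(4.2857) = 6.1224.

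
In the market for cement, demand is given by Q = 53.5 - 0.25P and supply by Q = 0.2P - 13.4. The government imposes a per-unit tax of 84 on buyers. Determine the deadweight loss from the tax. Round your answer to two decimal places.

392.00

Rewriting demand in inverse form: P = 214 - 4Q.
Rewriting supply in inverse form: P = 67 + 5Q.
Without the tax, 214 - 4Q = 67 + 5Q so Q* = 16.3333 and P* = 148.6667.
With the tax, buyers' net willingness to pay falls by 84: (214 - 84) - 4Q = 67 + 5Q, so Q_t = 7. Buyers pay P_b = 186; sellers receive P_s = P_b - 84 = 102.
The welfare triangle lost has base Q* - Q_t = 9.3333 and height t = 84, so DWL = (1/2)(9.3333)(84) = 392.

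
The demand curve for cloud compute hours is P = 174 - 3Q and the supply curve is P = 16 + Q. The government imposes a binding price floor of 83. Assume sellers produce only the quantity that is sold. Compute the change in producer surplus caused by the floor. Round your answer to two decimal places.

792.15

Free-market equilibrium: 174 - 3Q = 16 + Q gives Q* = 39.5, P* = 55.5.
At the floor price 83, quantity demanded is (174 - 83)/3 = 30.3333; demand is the short side, so Q = 30.3333 trades at P = 83.
PS goes from (1/2)(39.5)(39.5) = 780.125 to 1572.2778 (computed as (83 - 16)(30.3333) - (1/2)(1)(30.3333)^2), a change of 792.1528.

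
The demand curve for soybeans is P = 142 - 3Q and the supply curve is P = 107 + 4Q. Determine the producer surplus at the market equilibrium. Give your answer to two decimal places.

50.00

Equilibrium: 142 - 3Q = 107 + 4Q, so Q* = 5 and P* = 127.
PS is the area between P* and the supply curve from 0 to Q*: (1/2)(5)(20) = 50.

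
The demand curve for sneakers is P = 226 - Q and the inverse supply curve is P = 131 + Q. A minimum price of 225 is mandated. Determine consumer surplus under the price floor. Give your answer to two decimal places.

Without the control, 226 - Q = 131 + Q so Q* = 47.5 and P* = 178.5.
At the floor price 225, quantity demanded is (226 - 225)/1 = 1; demand is the short side, so Q = 1 trades at P = 225.
CS is the triangle under demand above 225: (1/2)(1)(226 - 225) = 0.5.

0.50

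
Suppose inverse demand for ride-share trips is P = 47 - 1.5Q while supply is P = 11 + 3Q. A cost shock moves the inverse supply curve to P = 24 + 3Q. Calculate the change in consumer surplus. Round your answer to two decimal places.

-28.41

Initial equilibrium: Q_0 = 8, P_0 = 35; CS_0 = (1/2)(8)(12) = 48, PS_0 = (1/2)(8)(24) = 96.
New equilibrium: 47 - 1.5Q = 24 + 3Q gives Q_1 = 5.1111, P_1 = 39.3333; CS_1 = 19.5926, PS_1 = 39.1852.
Change in consumer surplus = 19.5926 - 48 = -28.4074.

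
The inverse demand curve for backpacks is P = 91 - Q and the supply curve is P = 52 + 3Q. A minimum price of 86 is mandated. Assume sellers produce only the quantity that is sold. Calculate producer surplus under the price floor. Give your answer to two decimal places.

132.50

Without the control, 91 - Q = 52 + 3Q so Q* = 9.75 and P* = 81.25.
At the floor price 86, quantity demanded is (91 - 86)/1 = 5; demand is the short side, so Q = 5 trades at P = 86.
The supply price at Q = 5 is 67. PS is the trapezoid between 86 and supply over [0, 5]: (1/2)[(86 - 52) + (86 - 67)](5) = 132.5.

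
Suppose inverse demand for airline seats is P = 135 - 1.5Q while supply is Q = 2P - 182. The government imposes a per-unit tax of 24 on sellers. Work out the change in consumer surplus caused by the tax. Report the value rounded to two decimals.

Rewriting supply in inverse form: P = 91 + 0.5Q.
Pre-tax equilibrium: 135 - 1.5Q = 91 + 0.5Q gives Q* = 22, P* = 102.
A tax on sellers shifts supply up by 24: 135 - 1.5Q = 91 + 0.5Q + 24, so Q_t = 10. Buyers pay P_b = 120; sellers receive P_s = P_b - 24 = 96.
CS falls from (1/2)(22)(33) = 363 to (1/2)(10)(15) = 75, a change of -288.

-288.00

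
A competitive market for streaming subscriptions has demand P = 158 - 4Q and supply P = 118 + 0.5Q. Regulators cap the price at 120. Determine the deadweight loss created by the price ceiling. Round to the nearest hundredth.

Free-market equilibrium: 158 - 4Q = 118 + 0.5Q gives Q* = 8.8889, P* = 122.4444.
At the ceiling price 120, quantity supplied is (120 - 118)/0.5 = 4; supply is the short side, so Q = 4 trades at P = 120.
The lost-trades triangle has base Q* - 4 = 4.8889 and height equal to the gap between the curves at Q = 4, which is 142 - 120 = 22. DWL = (1/2)(4.8889)(22) = 53.7778.

53.78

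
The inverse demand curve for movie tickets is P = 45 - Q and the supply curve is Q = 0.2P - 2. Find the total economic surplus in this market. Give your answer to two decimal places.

102.08

Rewriting supply in inverse form: P = 10 + 5Q.
Set 45 - Q = 10 + 5Q, which gives 35 = 6Q, so Q* = 5.8333 and P* = 45 - (5.8333) = 39.1667.
Total surplus is the full triangle between the curves from 0 to Q*: (1/2)(5.8333)(45 - 10) = 102.0833.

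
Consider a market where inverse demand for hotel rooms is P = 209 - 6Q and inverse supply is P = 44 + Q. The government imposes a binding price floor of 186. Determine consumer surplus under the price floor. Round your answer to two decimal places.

Without the control, 209 - 6Q = 44 + Q so Q* = 23.5714 and P* = 67.5714.
At the floor price 186, quantity demanded is (209 - 186)/6 = 3.8333; demand is the short side, so Q = 3.8333 trades at P = 186.
CS is the triangle under demand above 186: (1/2)(3.8333)(209 - 186) = 44.0833.

44.08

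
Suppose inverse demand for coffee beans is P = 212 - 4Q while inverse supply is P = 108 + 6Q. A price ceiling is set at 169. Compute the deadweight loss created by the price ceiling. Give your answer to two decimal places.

0.27

Free-market equilibrium: 212 - 4Q = 108 + 6Q gives Q* = 10.4, P* = 170.4.
At P = 169, sellers supply (169 - 108)/6 = 10.1667 while buyers want more, so the quantity traded is 10.1667 at price 169.
The lost-trades triangle has base Q* - 10.1667 = 0.2333 and height equal to the gap between the curves at Q = 10.1667, which is 171.3333 - 169 = 2.3333. DWL = (1/2)(0.2333)(2.3333) = 0.2722.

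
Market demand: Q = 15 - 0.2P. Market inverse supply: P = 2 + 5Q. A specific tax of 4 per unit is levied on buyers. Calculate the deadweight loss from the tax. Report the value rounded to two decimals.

0.80

Rewriting demand in inverse form: P = 75 - 5Q.
Pre-tax equilibrium: 75 - 5Q = 2 + 5Q gives Q* = 7.3, P* = 38.5.
A tax on buyers shifts demand down by 4: (75 - 4) - 5Q = 2 + 5Q, so Q_t = 6.9. Buyers pay P_b = 40.5; sellers receive P_s = P_b - 4 = 36.5.
Deadweight loss is the triangle between the curves from Q_t to Q*: (1/2)(7.3 - 6.9)(4) = 0.8.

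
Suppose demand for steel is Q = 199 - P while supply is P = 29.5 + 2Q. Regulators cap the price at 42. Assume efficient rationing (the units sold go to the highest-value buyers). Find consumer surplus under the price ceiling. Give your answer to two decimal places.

Rewriting demand in inverse form: P = 199 - Q.
Without the control, 199 - Q = 29.5 + 2Q so Q* = 56.5 and P* = 142.5.
At P = 42, sellers supply (42 - 29.5)/2 = 6.25 while buyers want more, so the quantity traded is 6.25 at price 42.
The demand price at Q = 6.25 is 192.75. CS is the trapezoid between demand and 42 over [0, 6.25]: (1/2)[(199 - 42) + (192.75 - 42)](6.25) = 961.7188.

961.72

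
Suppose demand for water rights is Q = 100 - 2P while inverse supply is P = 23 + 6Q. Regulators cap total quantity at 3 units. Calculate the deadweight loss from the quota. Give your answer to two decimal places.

4.33

Rewriting demand in inverse form: P = 50 - 0.5Q.
Without the quota, 50 - 0.5Q = 23 + 6Q gives Q* = 4.1538.
At Q = 3 the demand price is 50 - 0.5(3) = 48.5 and the supply price is 23 + 6(3) = 41.
DWL = (1/2)(gap between curves at 3) x (Q* - 3) = (1/2)(7.5)(1.1538) = 4.3269.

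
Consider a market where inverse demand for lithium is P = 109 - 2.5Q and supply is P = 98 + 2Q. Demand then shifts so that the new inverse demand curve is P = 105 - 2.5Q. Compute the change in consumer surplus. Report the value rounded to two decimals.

Initial equilibrium: Q_0 = 2.4444, P_0 = 102.8889; CS_0 = (1/2)(2.4444)(6.1111) = 7.4691, PS_0 = (1/2)(2.4444)(4.8889) = 5.9753.
New equilibrium: 105 - 2.5Q = 98 + 2Q gives Q_1 = 1.5556, P_1 = 101.1111; CS_1 = 3.0247, PS_1 = 2.4198.
Change in consumer surplus = 3.0247 - 7.4691 = -4.4444.

-4.44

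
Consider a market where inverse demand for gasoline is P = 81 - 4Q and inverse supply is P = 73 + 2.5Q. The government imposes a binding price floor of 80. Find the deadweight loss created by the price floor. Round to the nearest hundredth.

Free-market equilibrium: 81 - 4Q = 73 + 2.5Q gives Q* = 1.2308, P* = 76.0769.
At P = 80, buyers demand (81 - 80)/4 = 0.25 while sellers would supply more, so the quantity traded is 0.25 at price 80.
The lost-trades triangle has base Q* - 0.25 = 0.9808 and height equal to the gap between the curves at Q = 0.25, which is 80 - 73.625 = 6.375. DWL = (1/2)(0.9808)(6.375) = 3.1262.

3.13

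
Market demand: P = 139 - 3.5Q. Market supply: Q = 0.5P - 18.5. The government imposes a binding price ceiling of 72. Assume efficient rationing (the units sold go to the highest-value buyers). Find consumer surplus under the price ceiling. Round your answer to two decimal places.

636.56

Rewriting supply in inverse form: P = 37 + 2Q.
Free-market equilibrium: 139 - 3.5Q = 37 + 2Q gives Q* = 18.5455, P* = 74.0909.
At the ceiling price 72, quantity supplied is (72 - 37)/2 = 17.5; supply is the short side, so Q = 17.5 trades at P = 72.
The demand price at Q = 17.5 is 77.75. CS is the trapezoid between demand and 72 over [0, 17.5]: (1/2)[(139 - 72) + (77.75 - 72)](17.5) = 636.5625.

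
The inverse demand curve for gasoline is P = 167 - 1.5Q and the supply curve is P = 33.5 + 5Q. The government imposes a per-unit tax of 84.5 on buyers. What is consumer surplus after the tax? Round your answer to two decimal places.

Pre-tax equilibrium: 167 - 1.5Q = 33.5 + 5Q gives Q* = 20.5385, P* = 136.1923.
A tax on buyers shifts demand down by 84.5: (167 - 84.5) - 1.5Q = 33.5 + 5Q, so Q_t = 7.5385. Buyers pay P_b = 155.6923; sellers receive P_s = P_b - 84.5 = 71.1923.
CS = (1/2)(Q_t)(167 - P_b) = (1/2)(7.5385)(11.3077) = 42.6213.

42.62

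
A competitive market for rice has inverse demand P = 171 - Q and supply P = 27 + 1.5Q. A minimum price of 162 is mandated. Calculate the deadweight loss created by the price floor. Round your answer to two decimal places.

2952.45

Free-market equilibrium: 171 - Q = 27 + 1.5Q gives Q* = 57.6, P* = 113.4.
At P = 162, buyers demand (171 - 162)/1 = 9 while sellers would supply more, so the quantity traded is 9 at price 162.
The lost-trades triangle has base Q* - 9 = 48.6 and height equal to the gap between the curves at Q = 9, which is 162 - 40.5 = 121.5. DWL = (1/2)(48.6)(121.5) = 2952.45.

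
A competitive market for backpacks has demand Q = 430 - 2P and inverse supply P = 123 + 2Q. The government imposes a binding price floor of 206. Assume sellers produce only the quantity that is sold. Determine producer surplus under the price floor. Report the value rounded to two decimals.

1170.00

Rewriting demand in inverse form: P = 215 - 0.5Q.
Free-market equilibrium: 215 - 0.5Q = 123 + 2Q gives Q* = 36.8, P* = 196.6.
At the floor price 206, quantity demanded is (215 - 206)/0.5 = 18; demand is the short side, so Q = 18 trades at P = 206.
The supply price at Q = 18 is 159. PS is the trapezoid between 206 and supply over [0, 18]: (1/2)[(206 - 123) + (206 - 159)](18) = 1170.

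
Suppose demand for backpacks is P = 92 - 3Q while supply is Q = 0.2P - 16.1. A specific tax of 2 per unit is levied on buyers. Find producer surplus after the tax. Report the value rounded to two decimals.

3.53

Rewriting supply in inverse form: P = 80.5 + 5Q.
Without the tax, 92 - 3Q = 80.5 + 5Q so Q* = 1.4375 and P* = 87.6875.
With the tax, buyers' net willingness to pay falls by 2: (92 - 2) - 3Q = 80.5 + 5Q, so Q_t = 1.1875. Buyers pay P_b = 88.4375; sellers receive P_s = P_b - 2 = 86.4375.
PS = (1/2)(Q_t)(P_s - 80.5) = (1/2)(1.1875)(5.9375) = 3.5254.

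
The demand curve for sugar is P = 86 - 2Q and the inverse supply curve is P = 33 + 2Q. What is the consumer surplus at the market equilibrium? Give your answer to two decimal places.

175.56

Equilibrium: 86 - 2Q = 33 + 2Q, so Q* = 13.25 and P* = 59.5.
Consumer surplus is the triangle under demand above P*: (1/2)(13.25)(86 - 59.5) = (1/2)(13.25)(26.5) = 175.5625.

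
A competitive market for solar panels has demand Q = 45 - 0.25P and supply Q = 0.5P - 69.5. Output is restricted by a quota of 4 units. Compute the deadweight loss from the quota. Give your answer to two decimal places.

Rewriting demand in inverse form: P = 180 - 4Q.
Rewriting supply in inverse form: P = 139 + 2Q.
Unrestricted equilibrium: Q* = (180 - 139)/(4 + 2) = 6.8333.
At Q = 4 the demand price is 180 - 4(4) = 164 and the supply price is 139 + 2(4) = 147.
DWL = (1/2)(gap between curves at 4) x (Q* - 4) = (1/2)(17)(2.8333) = 24.0833.

24.08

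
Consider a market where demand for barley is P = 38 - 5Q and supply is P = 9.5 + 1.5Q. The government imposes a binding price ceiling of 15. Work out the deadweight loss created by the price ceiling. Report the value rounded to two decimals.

1.68

Free-market equilibrium: 38 - 5Q = 9.5 + 1.5Q gives Q* = 4.3846, P* = 16.0769.
At the ceiling price 15, quantity supplied is (15 - 9.5)/1.5 = 3.6667; supply is the short side, so Q = 3.6667 trades at P = 15.
The lost-trades triangle has base Q* - 3.6667 = 0.7179 and height equal to the gap between the curves at Q = 3.6667, which is 19.6667 - 15 = 4.6667. DWL = (1/2)(0.7179)(4.6667) = 1.6752.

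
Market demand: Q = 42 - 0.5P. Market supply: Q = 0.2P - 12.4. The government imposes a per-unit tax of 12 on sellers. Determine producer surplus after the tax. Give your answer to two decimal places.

Rewriting demand in inverse form: P = 84 - 2Q.
Rewriting supply in inverse form: P = 62 + 5Q.
Pre-tax equilibrium: 84 - 2Q = 62 + 5Q gives Q* = 3.1429, P* = 77.7143.
With the tax, sellers need 12 more per unit: 84 - 2Q = 62 + 5Q + 12, so Q_t = 1.4286. Buyers pay P_b = 81.1429; sellers receive P_s = P_b - 12 = 69.1429.
PS = (1/2)(Q_t)(P_s - 62) = (1/2)(1.4286)(7.1429) = 5.102.

5.10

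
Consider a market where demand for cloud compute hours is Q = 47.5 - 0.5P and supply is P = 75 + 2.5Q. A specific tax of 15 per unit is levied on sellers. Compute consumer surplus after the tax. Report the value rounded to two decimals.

Rewriting demand in inverse form: P = 95 - 2Q.
Pre-tax equilibrium: 95 - 2Q = 75 + 2.5Q gives Q* = 4.4444, P* = 86.1111.
With the tax, sellers need 15 more per unit: 95 - 2Q = 75 + 2.5Q + 15, so Q_t = 1.1111. Buyers pay P_b = 92.7778; sellers receive P_s = P_b - 15 = 77.7778.
CS = (1/2)(Q_t)(95 - P_b) = (1/2)(1.1111)(2.2222) = 1.2346.

1.23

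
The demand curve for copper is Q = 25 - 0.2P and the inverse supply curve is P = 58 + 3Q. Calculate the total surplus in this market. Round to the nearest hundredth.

Rewriting demand in inverse form: P = 125 - 5Q.
Equilibrium: 125 - 5Q = 58 + 3Q, so Q* = 8.375 and P* = 83.125.
Total surplus is the full triangle between the curves from 0 to Q*: (1/2)(8.375)(125 - 58) = 280.5625.

280.56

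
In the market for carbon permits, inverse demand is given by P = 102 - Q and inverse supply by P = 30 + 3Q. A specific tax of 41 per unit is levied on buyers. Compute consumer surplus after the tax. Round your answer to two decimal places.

Pre-tax equilibrium: 102 - Q = 30 + 3Q gives Q* = 18, P* = 84.
With the tax, buyers' net willingness to pay falls by 41: (102 - 41) - Q = 30 + 3Q, so Q_t = 7.75. Buyers pay P_b = 94.25; sellers receive P_s = P_b - 41 = 53.25.
Consumer surplus is the triangle under demand above P_b: (1/2)(7.75)(102 - 94.25) = 30.0312.

30.03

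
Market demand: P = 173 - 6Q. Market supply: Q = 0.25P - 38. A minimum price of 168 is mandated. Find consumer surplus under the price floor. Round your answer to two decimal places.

2.08

Rewriting supply in inverse form: P = 152 + 4Q.
Without the control, 173 - 6Q = 152 + 4Q so Q* = 2.1 and P* = 160.4.
At P = 168, buyers demand (173 - 168)/6 = 0.8333 while sellers would supply more, so the quantity traded is 0.8333 at price 168.
CS is the triangle under demand above 168: (1/2)(0.8333)(173 - 168) = 2.0833.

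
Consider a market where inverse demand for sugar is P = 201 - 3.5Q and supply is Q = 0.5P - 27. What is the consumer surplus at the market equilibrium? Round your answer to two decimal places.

1250.11

Rewriting supply in inverse form: P = 54 + 2Q.
Set 201 - 3.5Q = 54 + 2Q, which gives 147 = 5.5Q, so Q* = 26.7273 and P* = 201 - 3.5(26.7273) = 107.4545.
The demand choke price is 201, so CS = (1/2)(Q*)(201 - P*) = (1/2)(26.7273)(93.5455) = 1250.1074.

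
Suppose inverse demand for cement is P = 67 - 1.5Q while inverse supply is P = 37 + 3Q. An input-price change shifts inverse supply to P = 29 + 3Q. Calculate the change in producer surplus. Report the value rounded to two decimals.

40.30

Initial equilibrium: Q_0 = 6.6667, P_0 = 57; CS_0 = (1/2)(6.6667)(10) = 33.3333, PS_0 = (1/2)(6.6667)(20) = 66.6667.
New equilibrium: 67 - 1.5Q = 29 + 3Q gives Q_1 = 8.4444, P_1 = 54.3333; CS_1 = 53.4815, PS_1 = 106.963.
Change in producer surplus = 106.963 - 66.6667 = 40.2963.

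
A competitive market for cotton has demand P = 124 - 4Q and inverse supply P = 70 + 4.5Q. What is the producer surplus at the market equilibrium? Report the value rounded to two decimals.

Equilibrium: 124 - 4Q = 70 + 4.5Q, so Q* = 6.3529 and P* = 98.5882.
PS is the area between P* and the supply curve from 0 to Q*: (1/2)(6.3529)(28.5882) = 90.8097.

90.81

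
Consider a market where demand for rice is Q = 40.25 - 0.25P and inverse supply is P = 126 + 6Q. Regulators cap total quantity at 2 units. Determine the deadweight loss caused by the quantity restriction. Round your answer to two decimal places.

Rewriting demand in inverse form: P = 161 - 4Q.
Without the quota, 161 - 4Q = 126 + 6Q gives Q* = 3.5.
At Q = 2 the demand price is 161 - 4(2) = 153 and the supply price is 126 + 6(2) = 138.
DWL = (1/2)(gap between curves at 2) x (Q* - 2) = (1/2)(15)(1.5) = 11.25.

11.25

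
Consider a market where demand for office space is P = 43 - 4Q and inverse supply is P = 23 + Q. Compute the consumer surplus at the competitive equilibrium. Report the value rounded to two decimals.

32.00

Equilibrium: 43 - 4Q = 23 + Q, so Q* = 4 and P* = 27.
CS is the area between the demand curve and P* from 0 to Q*: (1/2)(4)(16) = 32.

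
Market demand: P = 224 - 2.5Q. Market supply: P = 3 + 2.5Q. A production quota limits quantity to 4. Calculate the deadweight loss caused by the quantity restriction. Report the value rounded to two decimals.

Unrestricted equilibrium: Q* = (224 - 3)/(2.5 + 2.5) = 44.2.
At Q = 4 the demand price is 224 - 2.5(4) = 214 and the supply price is 3 + 2.5(4) = 13.
DWL = (1/2)(gap between curves at 4) x (Q* - 4) = (1/2)(201)(40.2) = 4040.1.

4040.10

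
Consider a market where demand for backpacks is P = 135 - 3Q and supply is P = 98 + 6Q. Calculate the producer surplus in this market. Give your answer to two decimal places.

Equilibrium: 135 - 3Q = 98 + 6Q, so Q* = 4.1111 and P* = 122.6667.
The supply curve's price intercept is 98, so PS = (1/2)(Q*)(P* - 98) = (1/2)(4.1111)(24.6667) = 50.7037.

50.70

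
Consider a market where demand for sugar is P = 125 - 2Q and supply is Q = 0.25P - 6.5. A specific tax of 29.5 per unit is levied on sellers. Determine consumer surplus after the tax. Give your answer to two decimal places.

Rewriting supply in inverse form: P = 26 + 4Q.
Without the tax, 125 - 2Q = 26 + 4Q so Q* = 16.5 and P* = 92.
With the tax, sellers need 29.5 more per unit: 125 - 2Q = 26 + 4Q + 29.5, so Q_t = 11.5833. Buyers pay P_b = 101.8333; sellers receive P_s = P_b - 29.5 = 72.3333.
CS = (1/2)(Q_t)(125 - P_b) = (1/2)(11.5833)(23.1667) = 134.1736.

134.17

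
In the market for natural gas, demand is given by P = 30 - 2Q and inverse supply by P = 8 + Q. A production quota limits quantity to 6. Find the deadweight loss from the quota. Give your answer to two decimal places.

Without the quota, 30 - 2Q = 8 + Q gives Q* = 7.3333.
At Q = 6 the demand price is 30 - 2(6) = 18 and the supply price is 8 + (6) = 14.
Deadweight loss is the triangle between the curves from 6 to 7.3333: (1/2)(18 - 14)(7.3333 - 6) = 2.6667.

2.67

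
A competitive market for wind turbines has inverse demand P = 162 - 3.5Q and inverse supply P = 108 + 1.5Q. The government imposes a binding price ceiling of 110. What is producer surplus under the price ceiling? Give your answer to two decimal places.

1.33

Free-market equilibrium: 162 - 3.5Q = 108 + 1.5Q gives Q* = 10.8, P* = 124.2.
At the ceiling price 110, quantity supplied is (110 - 108)/1.5 = 1.3333; supply is the short side, so Q = 1.3333 trades at P = 110.
PS is the triangle above supply below 110: (1/2)(1.3333)(110 - 108) = 1.3333.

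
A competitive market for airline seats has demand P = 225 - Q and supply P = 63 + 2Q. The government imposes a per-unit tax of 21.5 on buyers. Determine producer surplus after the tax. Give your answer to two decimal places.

2193.36

Without the tax, 225 - Q = 63 + 2Q so Q* = 54 and P* = 171.
With the tax, buyers' net willingness to pay falls by 21.5: (225 - 21.5) - Q = 63 + 2Q, so Q_t = 46.8333. Buyers pay P_b = 178.1667; sellers receive P_s = P_b - 21.5 = 156.6667.
Producer surplus is the triangle above supply below P_s: (1/2)(46.8333)(156.6667 - 63) = 2193.3611.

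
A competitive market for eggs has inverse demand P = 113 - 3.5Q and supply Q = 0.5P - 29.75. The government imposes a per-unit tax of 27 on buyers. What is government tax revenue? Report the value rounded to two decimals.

130.09

Rewriting supply in inverse form: P = 59.5 + 2Q.
Without the tax, 113 - 3.5Q = 59.5 + 2Q so Q* = 9.7273 and P* = 78.9545.
A tax on buyers shifts demand down by 27: (113 - 27) - 3.5Q = 59.5 + 2Q, so Q_t = 4.8182. Buyers pay P_b = 96.1364; sellers receive P_s = P_b - 27 = 69.1364.
Revenue is the tax times quantity traded: 27 x 4.8182 = 130.0909.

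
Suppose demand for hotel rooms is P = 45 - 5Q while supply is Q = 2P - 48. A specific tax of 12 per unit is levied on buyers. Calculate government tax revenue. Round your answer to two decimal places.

19.64

Rewriting supply in inverse form: P = 24 + 0.5Q.
Pre-tax equilibrium: 45 - 5Q = 24 + 0.5Q gives Q* = 3.8182, P* = 25.9091.
A tax on buyers shifts demand down by 12: (45 - 12) - 5Q = 24 + 0.5Q, so Q_t = 1.6364. Buyers pay P_b = 36.8182; sellers receive P_s = P_b - 12 = 24.8182.
Tax revenue = t x Q_t = 12 x 1.6364 = 19.6364.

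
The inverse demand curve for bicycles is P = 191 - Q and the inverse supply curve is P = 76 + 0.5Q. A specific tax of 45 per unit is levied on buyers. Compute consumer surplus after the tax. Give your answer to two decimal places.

1088.89

Without the tax, 191 - Q = 76 + 0.5Q so Q* = 76.6667 and P* = 114.3333.
With the tax, buyers' net willingness to pay falls by 45: (191 - 45) - Q = 76 + 0.5Q, so Q_t = 46.6667. Buyers pay P_b = 144.3333; sellers receive P_s = P_b - 45 = 99.3333.
Consumer surplus is the triangle under demand above P_b: (1/2)(46.6667)(191 - 144.3333) = 1088.8889.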